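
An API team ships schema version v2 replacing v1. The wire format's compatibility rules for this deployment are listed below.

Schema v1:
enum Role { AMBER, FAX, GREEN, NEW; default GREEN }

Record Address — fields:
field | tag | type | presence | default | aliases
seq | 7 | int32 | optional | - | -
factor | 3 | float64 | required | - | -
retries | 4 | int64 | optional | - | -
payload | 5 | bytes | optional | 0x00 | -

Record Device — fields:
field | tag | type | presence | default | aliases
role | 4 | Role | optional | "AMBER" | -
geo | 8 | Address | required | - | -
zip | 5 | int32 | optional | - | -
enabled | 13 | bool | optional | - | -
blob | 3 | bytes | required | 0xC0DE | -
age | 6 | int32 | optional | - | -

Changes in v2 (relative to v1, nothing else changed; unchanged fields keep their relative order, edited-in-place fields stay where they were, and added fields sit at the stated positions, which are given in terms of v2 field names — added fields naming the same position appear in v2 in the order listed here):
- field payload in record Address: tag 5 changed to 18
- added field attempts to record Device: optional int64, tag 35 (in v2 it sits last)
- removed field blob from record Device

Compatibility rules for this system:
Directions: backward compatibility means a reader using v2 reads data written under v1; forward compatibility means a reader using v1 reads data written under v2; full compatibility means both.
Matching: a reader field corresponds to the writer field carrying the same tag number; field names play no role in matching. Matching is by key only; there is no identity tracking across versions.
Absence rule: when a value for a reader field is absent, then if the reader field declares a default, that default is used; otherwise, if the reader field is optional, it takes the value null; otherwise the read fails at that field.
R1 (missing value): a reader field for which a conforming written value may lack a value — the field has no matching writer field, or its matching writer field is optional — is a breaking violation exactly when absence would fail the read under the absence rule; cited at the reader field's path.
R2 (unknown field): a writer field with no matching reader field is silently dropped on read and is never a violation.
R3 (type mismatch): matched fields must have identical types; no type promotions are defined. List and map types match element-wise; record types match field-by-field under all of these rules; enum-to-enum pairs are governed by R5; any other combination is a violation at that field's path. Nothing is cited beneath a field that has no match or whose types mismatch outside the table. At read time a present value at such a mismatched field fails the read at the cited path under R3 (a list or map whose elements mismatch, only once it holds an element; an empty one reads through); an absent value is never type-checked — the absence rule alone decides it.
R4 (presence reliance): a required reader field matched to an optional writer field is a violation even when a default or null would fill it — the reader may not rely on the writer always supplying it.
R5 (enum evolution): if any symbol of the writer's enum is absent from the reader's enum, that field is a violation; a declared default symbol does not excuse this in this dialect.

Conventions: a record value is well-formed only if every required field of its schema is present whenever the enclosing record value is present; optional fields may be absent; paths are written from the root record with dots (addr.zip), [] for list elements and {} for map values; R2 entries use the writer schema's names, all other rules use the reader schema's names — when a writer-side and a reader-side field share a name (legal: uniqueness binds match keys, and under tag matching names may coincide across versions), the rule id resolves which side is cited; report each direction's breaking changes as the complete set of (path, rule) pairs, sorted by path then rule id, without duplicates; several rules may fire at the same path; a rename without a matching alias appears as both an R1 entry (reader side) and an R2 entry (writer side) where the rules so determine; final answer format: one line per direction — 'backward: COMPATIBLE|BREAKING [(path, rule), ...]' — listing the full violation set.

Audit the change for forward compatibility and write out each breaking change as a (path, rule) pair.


forward: COMPATIBLE []

the writer's type comes first in each Device pair
forward for Device (reader v1, writer v2):
  writer optional, Role -> Role: reader role maps from writer role
  writer required, Address -> Address: reader geo maps from writer geo
  writer optional, int32 -> int32: reader zip maps from writer zip
  writer optional, bool -> bool: reader enabled maps from writer enabled
  blob: no writer match
  writer optional, int32 -> int32: reader age maps from writer age
  leftover writer field: attempts
  writer optional, int32 -> int32: reader geo.seq maps from writer geo.seq
  writer required, float64 -> float64: reader geo.factor maps from writer geo.factor
  writer optional, int64 -> int64: reader geo.retries maps from writer geo.retries
  geo.payload: no writer match
  leftover writer field: geo.payload
  => forward: COMPATIBLE
the rest of the Device diff is inert for this question:
  field payload in record Address: tag 5 changed to 18 -> inert for the asked Device verdict: nothing fires
  added field attempts to record Device: optional int64, tag 35 (in v2 it sits last) -> inert for the asked Device verdict: nothing fires
  removed field blob from record Device -> inert for the asked Device verdict: nothing fires


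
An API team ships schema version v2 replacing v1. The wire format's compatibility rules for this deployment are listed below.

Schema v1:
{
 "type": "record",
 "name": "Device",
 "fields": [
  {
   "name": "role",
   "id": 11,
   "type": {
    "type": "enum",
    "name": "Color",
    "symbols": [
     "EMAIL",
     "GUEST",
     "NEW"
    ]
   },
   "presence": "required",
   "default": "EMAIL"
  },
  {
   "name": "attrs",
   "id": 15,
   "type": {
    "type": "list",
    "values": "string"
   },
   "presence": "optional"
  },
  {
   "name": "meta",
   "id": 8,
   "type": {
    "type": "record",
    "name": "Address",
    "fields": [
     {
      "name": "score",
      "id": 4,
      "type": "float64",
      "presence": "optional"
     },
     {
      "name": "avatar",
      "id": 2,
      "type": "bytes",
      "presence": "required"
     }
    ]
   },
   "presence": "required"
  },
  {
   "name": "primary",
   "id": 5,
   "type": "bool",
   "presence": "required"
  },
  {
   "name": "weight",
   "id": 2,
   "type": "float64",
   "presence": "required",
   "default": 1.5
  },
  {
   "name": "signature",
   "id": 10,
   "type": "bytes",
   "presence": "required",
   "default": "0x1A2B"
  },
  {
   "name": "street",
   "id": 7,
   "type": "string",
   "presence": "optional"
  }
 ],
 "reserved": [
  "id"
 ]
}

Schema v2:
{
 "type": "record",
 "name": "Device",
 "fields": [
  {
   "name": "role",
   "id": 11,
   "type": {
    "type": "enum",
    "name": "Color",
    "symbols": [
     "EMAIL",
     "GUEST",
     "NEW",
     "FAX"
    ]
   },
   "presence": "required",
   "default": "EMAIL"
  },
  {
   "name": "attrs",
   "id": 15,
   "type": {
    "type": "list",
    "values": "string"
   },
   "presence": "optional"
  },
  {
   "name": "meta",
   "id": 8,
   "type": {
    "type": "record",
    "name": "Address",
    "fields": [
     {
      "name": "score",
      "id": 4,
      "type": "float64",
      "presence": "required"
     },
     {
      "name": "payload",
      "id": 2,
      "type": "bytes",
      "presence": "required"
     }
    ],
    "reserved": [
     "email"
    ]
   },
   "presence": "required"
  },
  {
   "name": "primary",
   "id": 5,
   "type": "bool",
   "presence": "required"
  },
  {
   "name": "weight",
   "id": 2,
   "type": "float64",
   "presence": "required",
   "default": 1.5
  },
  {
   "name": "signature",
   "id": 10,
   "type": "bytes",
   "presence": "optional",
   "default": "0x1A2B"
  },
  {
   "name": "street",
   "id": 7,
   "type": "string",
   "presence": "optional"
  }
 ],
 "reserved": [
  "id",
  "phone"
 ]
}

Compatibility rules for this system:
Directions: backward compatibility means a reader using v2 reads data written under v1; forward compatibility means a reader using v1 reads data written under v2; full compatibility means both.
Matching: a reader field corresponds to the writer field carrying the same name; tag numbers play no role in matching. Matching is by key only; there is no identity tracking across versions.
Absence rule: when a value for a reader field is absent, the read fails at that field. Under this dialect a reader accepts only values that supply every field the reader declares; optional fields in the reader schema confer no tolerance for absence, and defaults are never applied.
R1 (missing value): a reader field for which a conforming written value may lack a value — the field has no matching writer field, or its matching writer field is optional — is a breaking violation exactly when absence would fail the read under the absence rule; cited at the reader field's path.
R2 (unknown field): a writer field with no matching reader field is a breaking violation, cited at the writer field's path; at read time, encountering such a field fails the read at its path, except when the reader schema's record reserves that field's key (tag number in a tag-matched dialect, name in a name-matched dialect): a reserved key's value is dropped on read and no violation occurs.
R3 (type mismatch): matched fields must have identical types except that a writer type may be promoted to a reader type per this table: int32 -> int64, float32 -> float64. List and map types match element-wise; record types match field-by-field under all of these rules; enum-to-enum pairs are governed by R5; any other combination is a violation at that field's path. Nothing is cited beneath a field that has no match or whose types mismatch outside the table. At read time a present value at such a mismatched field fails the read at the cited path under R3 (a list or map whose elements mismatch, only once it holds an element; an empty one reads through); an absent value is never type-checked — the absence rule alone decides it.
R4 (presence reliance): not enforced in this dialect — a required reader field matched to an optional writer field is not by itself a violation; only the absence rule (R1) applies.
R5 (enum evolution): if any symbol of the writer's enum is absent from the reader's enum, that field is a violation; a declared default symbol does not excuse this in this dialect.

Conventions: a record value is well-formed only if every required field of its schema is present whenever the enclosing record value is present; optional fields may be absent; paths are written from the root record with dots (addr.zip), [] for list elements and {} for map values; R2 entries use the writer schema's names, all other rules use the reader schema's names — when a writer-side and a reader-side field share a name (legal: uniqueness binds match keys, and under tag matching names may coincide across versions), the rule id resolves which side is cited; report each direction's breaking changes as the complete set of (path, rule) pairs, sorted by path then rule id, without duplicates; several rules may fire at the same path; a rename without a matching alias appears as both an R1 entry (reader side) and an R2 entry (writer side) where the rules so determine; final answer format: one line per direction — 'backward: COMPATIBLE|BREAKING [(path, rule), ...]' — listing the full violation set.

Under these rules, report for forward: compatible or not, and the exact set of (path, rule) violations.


forward: BREAKING [(attrs, R1), (meta.avatar, R1), (meta.payload, R2), (role, R5), (signature, R1), (street, R1)]

arrows below run writer -> reader for Device
forward for Device (reader v1, writer v2):
  writer required, Color -> Color: reader role maps from writer role
  writer optional, list<string> -> list<string>: reader attrs maps from writer attrs
  writer required, Address -> Address: reader meta maps from writer meta
  writer required, bool -> bool: reader primary maps from writer primary
  writer required, float64 -> float64: reader weight maps from writer weight
  writer optional, bytes -> bytes: reader signature maps from writer signature
  writer optional, string -> string: reader street maps from writer street
  writer required, float64 -> float64: reader meta.score maps from writer meta.score
  no writer field matches reader meta.avatar
  writer meta.payload: unknown to reader
  rule R1 violated at attrs
  rule R1 violated at meta.avatar
  rule R2 violated at meta.payload
  rule R5 violated at role
  rule R1 violated at signature
  rule R1 violated at street
  => forward verdict for Device: BREAKING, 6 violation(s)


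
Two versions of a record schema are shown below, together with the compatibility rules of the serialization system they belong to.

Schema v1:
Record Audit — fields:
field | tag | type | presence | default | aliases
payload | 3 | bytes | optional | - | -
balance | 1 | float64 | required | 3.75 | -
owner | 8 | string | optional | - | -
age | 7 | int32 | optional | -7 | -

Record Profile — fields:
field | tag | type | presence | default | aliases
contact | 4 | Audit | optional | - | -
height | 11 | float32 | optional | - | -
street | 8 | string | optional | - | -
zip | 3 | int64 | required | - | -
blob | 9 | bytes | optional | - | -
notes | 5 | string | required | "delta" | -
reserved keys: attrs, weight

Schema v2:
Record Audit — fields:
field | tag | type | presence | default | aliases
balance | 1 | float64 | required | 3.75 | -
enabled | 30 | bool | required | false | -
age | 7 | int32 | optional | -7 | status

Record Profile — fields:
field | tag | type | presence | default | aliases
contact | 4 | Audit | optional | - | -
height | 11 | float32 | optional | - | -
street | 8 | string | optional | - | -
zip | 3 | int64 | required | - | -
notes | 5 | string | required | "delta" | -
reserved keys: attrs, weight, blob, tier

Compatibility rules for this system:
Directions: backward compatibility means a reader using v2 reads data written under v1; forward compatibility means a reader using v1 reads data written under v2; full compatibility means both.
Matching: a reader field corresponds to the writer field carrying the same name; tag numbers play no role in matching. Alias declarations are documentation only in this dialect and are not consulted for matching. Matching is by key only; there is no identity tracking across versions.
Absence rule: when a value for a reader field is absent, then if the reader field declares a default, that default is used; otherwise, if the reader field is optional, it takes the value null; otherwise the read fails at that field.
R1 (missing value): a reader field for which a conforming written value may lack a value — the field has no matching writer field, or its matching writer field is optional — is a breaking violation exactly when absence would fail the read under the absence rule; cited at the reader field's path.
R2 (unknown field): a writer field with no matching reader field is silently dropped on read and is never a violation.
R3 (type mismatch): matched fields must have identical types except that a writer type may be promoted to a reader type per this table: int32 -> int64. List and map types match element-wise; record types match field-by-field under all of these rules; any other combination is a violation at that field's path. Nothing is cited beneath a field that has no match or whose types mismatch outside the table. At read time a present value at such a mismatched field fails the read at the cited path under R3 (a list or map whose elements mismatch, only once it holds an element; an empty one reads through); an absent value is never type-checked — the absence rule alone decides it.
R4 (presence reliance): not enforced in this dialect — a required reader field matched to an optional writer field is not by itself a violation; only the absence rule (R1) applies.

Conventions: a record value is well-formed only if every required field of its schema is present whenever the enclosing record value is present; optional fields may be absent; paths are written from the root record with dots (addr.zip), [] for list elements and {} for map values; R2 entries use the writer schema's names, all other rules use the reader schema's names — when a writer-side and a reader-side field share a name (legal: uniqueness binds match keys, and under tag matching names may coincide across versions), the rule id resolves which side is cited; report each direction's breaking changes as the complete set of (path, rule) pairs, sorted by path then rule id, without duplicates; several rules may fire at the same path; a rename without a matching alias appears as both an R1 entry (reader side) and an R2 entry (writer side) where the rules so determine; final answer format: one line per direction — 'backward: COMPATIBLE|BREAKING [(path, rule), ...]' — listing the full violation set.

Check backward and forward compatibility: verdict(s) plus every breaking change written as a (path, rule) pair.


the writer's type comes first in each Profile pair
backward pass over Profile, reader schema v2, writer schema v1:
  Audit -> Audit, writer optional: contact aligns to contact
  float32 -> float32, writer optional: height aligns to height
  string -> string, writer optional: street aligns to street
  int64 -> int64, writer required: zip aligns to zip
  string -> string, writer required: notes aligns to notes
  blob (writer side), unknown to reader
  float64 -> float64, writer required: contact.balance aligns to contact.balance
  no writer field matches reader contact.enabled
  int32 -> int32, writer optional: contact.age aligns to contact.age
  contact.payload (writer side), unknown to reader
  contact.owner (writer side), unknown to reader
  nothing fires on Profile: backward is COMPATIBLE
forward pass over Profile, reader schema v1, writer schema v2:
  Audit -> Audit, writer optional: contact aligns to contact
  float32 -> float32, writer optional: height aligns to height
  string -> string, writer optional: street aligns to street
  int64 -> int64, writer required: zip aligns to zip
  no writer field matches reader blob
  string -> string, writer required: notes aligns to notes
  no writer field matches reader contact.payload
  float64 -> float64, writer required: contact.balance aligns to contact.balance
  no writer field matches reader contact.owner
  int32 -> int32, writer optional: contact.age aligns to contact.age
  contact.enabled (writer side), unknown to reader
  nothing fires on Profile: forward is COMPATIBLE

backward: COMPATIBLE []; forward: COMPATIBLE []


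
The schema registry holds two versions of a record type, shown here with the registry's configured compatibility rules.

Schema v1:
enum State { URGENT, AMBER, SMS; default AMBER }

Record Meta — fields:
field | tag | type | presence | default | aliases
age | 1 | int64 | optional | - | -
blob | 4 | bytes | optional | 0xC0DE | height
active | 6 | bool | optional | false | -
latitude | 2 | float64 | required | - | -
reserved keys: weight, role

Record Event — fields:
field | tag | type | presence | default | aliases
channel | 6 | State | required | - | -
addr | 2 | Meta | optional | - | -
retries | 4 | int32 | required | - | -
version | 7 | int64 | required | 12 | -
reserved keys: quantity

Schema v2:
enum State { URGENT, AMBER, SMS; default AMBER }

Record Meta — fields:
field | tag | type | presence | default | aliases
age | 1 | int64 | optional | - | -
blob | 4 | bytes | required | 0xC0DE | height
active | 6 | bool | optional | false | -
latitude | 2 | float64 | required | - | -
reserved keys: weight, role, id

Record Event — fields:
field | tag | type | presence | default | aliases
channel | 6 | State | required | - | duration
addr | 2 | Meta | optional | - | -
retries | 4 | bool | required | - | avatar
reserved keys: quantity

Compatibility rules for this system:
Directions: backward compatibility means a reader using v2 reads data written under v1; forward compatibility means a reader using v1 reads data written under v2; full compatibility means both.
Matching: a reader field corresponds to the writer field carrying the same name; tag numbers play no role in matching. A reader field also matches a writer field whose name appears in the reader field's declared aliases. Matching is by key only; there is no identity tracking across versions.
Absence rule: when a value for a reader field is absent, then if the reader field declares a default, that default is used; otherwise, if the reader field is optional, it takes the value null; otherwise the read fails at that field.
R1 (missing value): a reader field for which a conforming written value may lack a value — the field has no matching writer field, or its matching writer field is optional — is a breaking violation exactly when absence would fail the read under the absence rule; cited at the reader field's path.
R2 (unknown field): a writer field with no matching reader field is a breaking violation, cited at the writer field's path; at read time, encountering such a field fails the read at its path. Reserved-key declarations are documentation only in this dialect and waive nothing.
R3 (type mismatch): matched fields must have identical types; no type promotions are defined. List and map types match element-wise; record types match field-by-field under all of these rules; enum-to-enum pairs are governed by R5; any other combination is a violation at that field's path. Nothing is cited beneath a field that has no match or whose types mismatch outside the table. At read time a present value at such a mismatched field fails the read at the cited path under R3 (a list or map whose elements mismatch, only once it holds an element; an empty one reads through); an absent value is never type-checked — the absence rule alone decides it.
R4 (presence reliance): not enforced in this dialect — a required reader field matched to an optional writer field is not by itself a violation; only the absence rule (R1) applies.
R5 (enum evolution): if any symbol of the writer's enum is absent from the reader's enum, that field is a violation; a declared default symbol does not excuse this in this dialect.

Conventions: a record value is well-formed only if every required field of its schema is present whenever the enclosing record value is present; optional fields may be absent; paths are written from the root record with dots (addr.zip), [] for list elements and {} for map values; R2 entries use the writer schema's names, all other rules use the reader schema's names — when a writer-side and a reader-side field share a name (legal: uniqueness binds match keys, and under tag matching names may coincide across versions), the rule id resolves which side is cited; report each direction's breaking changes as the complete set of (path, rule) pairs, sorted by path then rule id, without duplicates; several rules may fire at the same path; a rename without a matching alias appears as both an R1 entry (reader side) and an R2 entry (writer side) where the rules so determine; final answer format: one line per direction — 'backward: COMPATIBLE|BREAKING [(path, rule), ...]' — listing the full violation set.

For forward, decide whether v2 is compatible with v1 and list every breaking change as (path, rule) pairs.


arrows below run writer -> reader for Event
forward analysis of Event with v1 as reader and v2 as writer:
  writer required, State -> State: reader channel maps from writer channel
  writer optional, Meta -> Meta: reader addr maps from writer addr
  writer required, bool -> int32: reader retries maps from writer retries
  version has no writer counterpart
  writer optional, int64 -> int64: reader addr.age maps from writer addr.age
  writer required, bytes -> bytes: reader addr.blob maps from writer addr.blob
  writer optional, bool -> bool: reader addr.active maps from writer addr.active
  writer required, float64 -> float64: reader addr.latitude maps from writer addr.latitude
  violation R3 at retries
  => 1 violation(s): forward is BREAKING for Event
the rest of the Event diff is inert for this question:
  field blob in record Meta: optional changed to required -> fires no rule on Event, leaving the asked answer as it is
  removed field version from record Event -> affects backward compatibility only, which is not asked

forward: BREAKING [(retries, R3)]


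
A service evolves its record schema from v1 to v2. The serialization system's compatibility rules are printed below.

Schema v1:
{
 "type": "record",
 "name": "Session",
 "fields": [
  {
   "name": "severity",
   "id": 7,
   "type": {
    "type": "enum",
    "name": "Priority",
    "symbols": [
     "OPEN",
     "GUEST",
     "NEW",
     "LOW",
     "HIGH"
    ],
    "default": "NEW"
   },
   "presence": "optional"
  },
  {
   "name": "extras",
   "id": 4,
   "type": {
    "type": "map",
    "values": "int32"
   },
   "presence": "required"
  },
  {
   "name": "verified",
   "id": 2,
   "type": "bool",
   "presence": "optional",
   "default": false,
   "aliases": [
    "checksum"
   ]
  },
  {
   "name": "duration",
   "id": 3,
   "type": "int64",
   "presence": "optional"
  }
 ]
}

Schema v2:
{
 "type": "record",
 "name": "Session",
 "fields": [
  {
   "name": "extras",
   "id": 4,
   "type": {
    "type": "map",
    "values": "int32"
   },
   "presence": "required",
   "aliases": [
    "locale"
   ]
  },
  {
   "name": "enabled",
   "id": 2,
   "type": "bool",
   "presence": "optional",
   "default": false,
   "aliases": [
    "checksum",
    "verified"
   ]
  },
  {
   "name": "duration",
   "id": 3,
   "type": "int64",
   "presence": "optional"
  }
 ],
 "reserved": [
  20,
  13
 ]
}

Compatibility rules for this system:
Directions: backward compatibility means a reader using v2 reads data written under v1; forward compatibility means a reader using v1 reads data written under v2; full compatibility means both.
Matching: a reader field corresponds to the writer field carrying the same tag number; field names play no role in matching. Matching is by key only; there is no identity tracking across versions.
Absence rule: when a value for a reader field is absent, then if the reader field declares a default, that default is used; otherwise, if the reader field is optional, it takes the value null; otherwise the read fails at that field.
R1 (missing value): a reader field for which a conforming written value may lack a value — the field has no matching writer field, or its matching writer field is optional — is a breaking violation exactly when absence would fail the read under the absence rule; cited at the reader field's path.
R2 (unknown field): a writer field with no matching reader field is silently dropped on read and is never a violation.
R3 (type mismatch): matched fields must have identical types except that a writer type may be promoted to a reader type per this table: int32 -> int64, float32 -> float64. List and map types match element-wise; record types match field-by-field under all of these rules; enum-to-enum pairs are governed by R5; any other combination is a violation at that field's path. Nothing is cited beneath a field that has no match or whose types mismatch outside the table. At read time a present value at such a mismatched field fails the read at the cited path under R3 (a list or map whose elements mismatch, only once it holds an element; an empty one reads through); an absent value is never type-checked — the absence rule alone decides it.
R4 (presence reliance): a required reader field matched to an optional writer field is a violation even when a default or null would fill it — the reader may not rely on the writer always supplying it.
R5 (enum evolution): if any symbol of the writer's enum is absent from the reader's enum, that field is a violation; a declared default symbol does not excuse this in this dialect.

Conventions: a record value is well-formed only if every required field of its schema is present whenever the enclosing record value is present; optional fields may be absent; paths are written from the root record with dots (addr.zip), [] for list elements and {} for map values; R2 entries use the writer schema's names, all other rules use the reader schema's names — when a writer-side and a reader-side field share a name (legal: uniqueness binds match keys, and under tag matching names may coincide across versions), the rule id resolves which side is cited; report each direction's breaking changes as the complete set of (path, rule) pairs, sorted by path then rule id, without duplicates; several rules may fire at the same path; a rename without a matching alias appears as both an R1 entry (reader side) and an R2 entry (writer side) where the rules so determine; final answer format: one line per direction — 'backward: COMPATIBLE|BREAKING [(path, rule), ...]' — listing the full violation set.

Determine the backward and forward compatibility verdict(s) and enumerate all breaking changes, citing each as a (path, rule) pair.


backward: COMPATIBLE []; forward: COMPATIBLE []

the writer's type comes first in each Session pair
backward analysis of Session with v2 as reader and v1 as writer:
  extras: paired with writer extras (map<string, int32> -> map<string, int32>; writer required)
  enabled: paired with writer verified (bool -> bool; writer optional)
  duration: paired with writer duration (int64 -> int64; writer optional)
  writer severity: unknown to reader
  nothing fires on Session: backward is COMPATIBLE
forward analysis of Session with v1 as reader and v2 as writer:
  severity has no writer counterpart
  extras: paired with writer extras (map<string, int32> -> map<string, int32>; writer required)
  verified: paired with writer enabled (bool -> bool; writer optional)
  duration: paired with writer duration (int64 -> int64; writer optional)
  nothing fires on Session: forward is COMPATIBLE


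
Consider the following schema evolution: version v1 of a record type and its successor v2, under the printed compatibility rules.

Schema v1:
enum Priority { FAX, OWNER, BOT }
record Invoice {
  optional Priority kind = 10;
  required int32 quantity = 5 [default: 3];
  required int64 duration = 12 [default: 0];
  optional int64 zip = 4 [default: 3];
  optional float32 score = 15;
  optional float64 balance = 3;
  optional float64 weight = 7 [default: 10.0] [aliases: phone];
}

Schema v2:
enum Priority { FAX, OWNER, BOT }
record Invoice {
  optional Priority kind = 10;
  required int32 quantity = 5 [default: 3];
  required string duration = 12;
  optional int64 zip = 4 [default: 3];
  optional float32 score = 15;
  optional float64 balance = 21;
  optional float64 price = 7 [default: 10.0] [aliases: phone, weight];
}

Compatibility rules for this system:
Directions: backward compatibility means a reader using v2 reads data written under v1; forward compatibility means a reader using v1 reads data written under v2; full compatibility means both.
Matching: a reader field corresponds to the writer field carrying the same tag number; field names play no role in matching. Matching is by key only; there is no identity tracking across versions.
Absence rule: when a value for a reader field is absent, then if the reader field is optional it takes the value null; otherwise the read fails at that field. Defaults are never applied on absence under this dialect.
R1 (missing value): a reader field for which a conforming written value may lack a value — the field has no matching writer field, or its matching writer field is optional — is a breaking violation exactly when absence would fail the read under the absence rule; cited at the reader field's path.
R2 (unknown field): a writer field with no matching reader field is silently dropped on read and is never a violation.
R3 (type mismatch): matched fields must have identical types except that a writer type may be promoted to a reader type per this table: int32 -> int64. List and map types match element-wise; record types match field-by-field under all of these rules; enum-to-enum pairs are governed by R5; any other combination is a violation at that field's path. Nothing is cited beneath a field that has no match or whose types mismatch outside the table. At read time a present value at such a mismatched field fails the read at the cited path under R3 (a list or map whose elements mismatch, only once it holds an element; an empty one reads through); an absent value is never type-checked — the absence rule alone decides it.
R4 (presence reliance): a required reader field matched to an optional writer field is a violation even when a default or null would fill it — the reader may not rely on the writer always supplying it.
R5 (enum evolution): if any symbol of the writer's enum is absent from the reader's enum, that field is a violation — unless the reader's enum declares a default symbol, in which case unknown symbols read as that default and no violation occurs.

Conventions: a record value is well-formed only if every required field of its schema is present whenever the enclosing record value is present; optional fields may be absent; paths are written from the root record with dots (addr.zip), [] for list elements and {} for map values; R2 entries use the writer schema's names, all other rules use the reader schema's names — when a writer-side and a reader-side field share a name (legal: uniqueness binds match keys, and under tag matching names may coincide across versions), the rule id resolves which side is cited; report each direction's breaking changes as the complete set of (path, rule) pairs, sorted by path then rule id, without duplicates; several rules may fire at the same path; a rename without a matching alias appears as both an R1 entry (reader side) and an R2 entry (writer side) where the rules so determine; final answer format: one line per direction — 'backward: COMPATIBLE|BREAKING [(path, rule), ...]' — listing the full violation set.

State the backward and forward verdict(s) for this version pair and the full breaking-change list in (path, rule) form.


in Invoice below, arrows point writer -> reader
backward pass over Invoice, reader schema v2, writer schema v1:
  kind: Priority -> Priority, writer optional; from kind
  quantity: int32 -> int32, writer required; from quantity
  duration: int64 -> string, writer required; from duration
  zip: int64 -> int64, writer optional; from zip
  score: float32 -> float32, writer optional; from score
  balance: no writer-side match
  price: float64 -> float64, writer optional; from weight
  leftover writer field: balance
  violation R3 at duration
  => 1 violation(s): backward is BREAKING for Invoice
forward pass over Invoice, reader schema v1, writer schema v2:
  kind: Priority -> Priority, writer optional; from kind
  quantity: int32 -> int32, writer required; from quantity
  duration: string -> int64, writer required; from duration
  zip: int64 -> int64, writer optional; from zip
  score: float32 -> float32, writer optional; from score
  balance: no writer-side match
  weight: float64 -> float64, writer optional; from price
  leftover writer field: balance
  violation R3 at duration
  => 1 violation(s): forward is BREAKING for Invoice

backward: BREAKING [(duration, R3)]; forward: BREAKING [(duration, R3)]


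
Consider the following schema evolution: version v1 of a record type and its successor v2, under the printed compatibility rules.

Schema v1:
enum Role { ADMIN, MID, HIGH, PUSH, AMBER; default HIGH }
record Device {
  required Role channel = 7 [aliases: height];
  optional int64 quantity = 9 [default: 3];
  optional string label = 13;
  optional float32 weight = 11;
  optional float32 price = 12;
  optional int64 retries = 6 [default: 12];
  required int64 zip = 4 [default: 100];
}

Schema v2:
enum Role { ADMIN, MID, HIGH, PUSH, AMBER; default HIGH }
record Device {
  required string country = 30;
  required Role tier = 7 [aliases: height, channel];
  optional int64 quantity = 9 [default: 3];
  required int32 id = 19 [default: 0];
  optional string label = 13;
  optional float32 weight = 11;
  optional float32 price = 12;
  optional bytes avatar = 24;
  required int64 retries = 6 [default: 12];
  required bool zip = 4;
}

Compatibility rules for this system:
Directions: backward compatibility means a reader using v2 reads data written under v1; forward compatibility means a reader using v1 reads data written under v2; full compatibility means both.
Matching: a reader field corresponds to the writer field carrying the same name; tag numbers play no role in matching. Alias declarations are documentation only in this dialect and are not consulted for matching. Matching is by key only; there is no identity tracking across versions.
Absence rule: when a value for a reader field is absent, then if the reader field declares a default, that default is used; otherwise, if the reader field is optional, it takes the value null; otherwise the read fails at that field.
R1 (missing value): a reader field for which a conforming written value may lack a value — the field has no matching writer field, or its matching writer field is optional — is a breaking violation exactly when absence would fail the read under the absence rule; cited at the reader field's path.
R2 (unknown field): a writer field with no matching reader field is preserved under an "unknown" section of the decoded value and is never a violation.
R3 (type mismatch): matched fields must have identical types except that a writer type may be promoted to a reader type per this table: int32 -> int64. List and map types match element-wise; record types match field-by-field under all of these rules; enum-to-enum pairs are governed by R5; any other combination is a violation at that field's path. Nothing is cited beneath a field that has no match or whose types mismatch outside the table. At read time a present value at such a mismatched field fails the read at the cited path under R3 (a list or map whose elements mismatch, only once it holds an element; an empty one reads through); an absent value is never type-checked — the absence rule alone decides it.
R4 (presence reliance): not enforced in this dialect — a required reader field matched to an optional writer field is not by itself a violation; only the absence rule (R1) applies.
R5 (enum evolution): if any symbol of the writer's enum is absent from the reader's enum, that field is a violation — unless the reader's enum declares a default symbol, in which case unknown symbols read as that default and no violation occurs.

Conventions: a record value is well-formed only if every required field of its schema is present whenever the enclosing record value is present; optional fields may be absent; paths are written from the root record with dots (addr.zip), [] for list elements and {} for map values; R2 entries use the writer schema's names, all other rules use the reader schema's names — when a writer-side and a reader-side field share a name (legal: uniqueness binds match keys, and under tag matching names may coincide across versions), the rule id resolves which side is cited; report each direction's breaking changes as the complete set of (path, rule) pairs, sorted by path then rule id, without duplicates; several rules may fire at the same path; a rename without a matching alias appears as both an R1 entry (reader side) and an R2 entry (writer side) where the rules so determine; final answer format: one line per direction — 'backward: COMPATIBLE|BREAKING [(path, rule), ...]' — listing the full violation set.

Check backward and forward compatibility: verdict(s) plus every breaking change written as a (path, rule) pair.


backward: BREAKING [(country, R1), (tier, R1), (zip, R3)]; forward: BREAKING [(channel, R1), (zip, R3)]

each type pair in Device: writer, then reader
checking backward for Device: reader v2 against writer v1:
  country has no writer counterpart
  tier has no writer counterpart
  quantity <- quantity (int64 -> int64, writer optional)
  id has no writer counterpart
  label <- label (string -> string, writer optional)
  weight <- weight (float32 -> float32, writer optional)
  price <- price (float32 -> float32, writer optional)
  avatar has no writer counterpart
  retries <- retries (int64 -> int64, writer optional)
  zip <- zip (int64 -> bool, writer required)
  writer field channel has no reader counterpart
  violation R1 at country
  violation R1 at tier
  violation R3 at zip
  => backward verdict for Device: BREAKING, 3 violation(s)
checking forward for Device: reader v1 against writer v2:
  channel has no writer counterpart
  quantity <- quantity (int64 -> int64, writer optional)
  label <- label (string -> string, writer optional)
  weight <- weight (float32 -> float32, writer optional)
  price <- price (float32 -> float32, writer optional)
  retries <- retries (int64 -> int64, writer required)
  zip <- zip (bool -> int64, writer required)
  writer field country has no reader counterpart
  writer field tier has no reader counterpart
  writer field id has no reader counterpart
  writer field avatar has no reader counterpart
  violation R1 at channel
  violation R3 at zip
  => forward verdict for Device: BREAKING, 2 violation(s)
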